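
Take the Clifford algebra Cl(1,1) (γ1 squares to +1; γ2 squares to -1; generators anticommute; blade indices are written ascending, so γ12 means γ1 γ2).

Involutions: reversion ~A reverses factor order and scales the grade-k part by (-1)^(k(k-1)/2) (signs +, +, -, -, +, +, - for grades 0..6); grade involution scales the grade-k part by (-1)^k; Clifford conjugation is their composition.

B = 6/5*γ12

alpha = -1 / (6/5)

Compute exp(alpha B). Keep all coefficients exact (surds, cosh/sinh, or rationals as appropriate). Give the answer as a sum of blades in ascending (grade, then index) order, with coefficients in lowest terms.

B^2 = (6/5)^2*(γ12)^2 = 36/25*(+1) = 36/25 (a basis 2-blade squares to minus the product of its generators' squares).
B^2 = 36/25 — since the square is positive, the closed form is hyperbolic: l = 6/5, alpha*l = -1, so exp(alpha B) = cosh(-1) + (sinh(-1)/(6/5))*B = cosh(1) + (-5*sinh(1)/6)*B.
Answer: cosh(1) - sinh(1)*γ12


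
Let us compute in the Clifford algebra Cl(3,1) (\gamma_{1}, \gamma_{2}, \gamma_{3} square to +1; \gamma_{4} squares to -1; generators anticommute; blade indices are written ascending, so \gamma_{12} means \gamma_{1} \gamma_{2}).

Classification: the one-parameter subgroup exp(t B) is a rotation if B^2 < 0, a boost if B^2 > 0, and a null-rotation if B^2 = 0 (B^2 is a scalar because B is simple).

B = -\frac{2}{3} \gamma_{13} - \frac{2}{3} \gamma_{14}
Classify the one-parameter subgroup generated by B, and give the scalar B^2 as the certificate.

B^2 term by term: the squares give (-\frac{2}{3})^2*(\gamma_{13})^2 + (-\frac{2}{3})^2*(\gamma_{14})^2 = \frac{4}{9}*(-1) + \frac{4}{9}*(+1) = 0 (each basis 2-blade squares to minus the product of its generators' squares); cross terms between blades sharing an index anticommute and cancel. So B^2 = 0.
Answer: null-rotation, certificate B^2 = 0. Note: conjugating B changes its blade decomposition but never the scalar B^2 = 0, whose sign settles the classification.


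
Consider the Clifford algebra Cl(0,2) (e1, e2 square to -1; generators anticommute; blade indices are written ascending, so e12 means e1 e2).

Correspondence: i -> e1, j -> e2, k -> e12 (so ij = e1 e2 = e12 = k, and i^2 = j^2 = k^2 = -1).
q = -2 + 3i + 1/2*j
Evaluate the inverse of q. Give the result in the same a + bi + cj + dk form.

In blades: q = -2 + 3*e1 + 1/2*e2.
With qbar = -2 - 3*e1 - 1/2*e2 (scalar fixed, mapped units negated), q qbar = 53/4 (the sum of squared coefficients), so q^-1 = qbar / (53/4) = -8/53 - 12/53*e1 - 2/53*e2; translating back:
Answer: -8/53 - 12/53*i - 2/53*j


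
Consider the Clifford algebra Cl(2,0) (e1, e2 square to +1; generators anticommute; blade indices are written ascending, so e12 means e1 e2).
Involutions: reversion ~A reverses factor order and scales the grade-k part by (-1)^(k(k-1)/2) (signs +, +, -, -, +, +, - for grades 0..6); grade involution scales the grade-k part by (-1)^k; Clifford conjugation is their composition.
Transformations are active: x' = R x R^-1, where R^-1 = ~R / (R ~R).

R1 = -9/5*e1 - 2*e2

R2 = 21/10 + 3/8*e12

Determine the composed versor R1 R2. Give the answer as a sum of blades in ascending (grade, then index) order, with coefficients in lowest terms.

Distribute over the terms of R1 (each basis-blade product reordered to ascending indices, repeated generators contracted through their squares):
(-9/5*e1) R2 = -189/50*e1 - 27/40*e2
(-2*e2) R2 = 3/4*e1 - 21/5*e2
Summing the partial products and collecting blades:
Answer: -303/100*e1 - 39/8*e2


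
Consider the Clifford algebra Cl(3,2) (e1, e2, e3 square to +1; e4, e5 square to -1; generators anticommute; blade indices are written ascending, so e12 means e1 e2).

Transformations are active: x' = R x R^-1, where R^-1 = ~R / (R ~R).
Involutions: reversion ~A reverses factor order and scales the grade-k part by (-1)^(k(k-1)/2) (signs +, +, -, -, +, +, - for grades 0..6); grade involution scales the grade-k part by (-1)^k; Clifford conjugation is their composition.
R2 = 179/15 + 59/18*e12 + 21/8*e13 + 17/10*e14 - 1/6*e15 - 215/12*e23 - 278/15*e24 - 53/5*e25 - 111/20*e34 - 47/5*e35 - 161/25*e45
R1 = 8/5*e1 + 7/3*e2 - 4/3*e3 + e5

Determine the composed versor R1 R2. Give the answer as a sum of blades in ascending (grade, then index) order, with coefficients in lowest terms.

Distribute over the terms of R1 (each basis-blade product reordered to ascending indices, repeated generators contracted through their squares):
(8/5*e1) R2 = 1432/75*e1 + 236/45*e2 + 21/5*e3 + 68/25*e4 - 4/15*e5 - 86/3*e123 - 2224/75*e124 - 424/25*e125 - 222/25*e134 - 376/25*e135 - 1288/125*e145
(7/3*e2) R2 = -413/54*e1 + 1253/45*e2 - 1505/36*e3 - 1946/45*e4 - 371/15*e5 - 49/8*e123 - 119/30*e124 + 7/18*e125 - 259/20*e234 - 329/15*e235 - 1127/75*e245
(-4/3*e3) R2 = 7/2*e1 - 215/9*e2 - 716/45*e3 + 37/5*e4 + 188/15*e5 - 118/27*e123 + 34/15*e134 - 2/9*e135 - 1112/45*e234 - 212/15*e235 + 644/75*e345
(e5) R2 = -1/6*e1 - 53/5*e2 - 47/5*e3 - 161/25*e4 + 179/15*e5 + 59/18*e125 + 21/8*e135 + 17/10*e145 - 215/12*e235 - 278/15*e245 - 111/20*e345
Summing the partial products and collecting blades:
Answer: 19951/1350*e1 - 7/5*e2 - 755/12*e3 - 8902/225*e4 - 8/15*e5 - 8459/216*e123 - 1681/50*e124 - 997/75*e125 - 496/75*e134 - 22747/1800*e135 - 2151/250*e145 - 6779/180*e234 - 3239/60*e235 - 839/25*e245 + 911/300*e345


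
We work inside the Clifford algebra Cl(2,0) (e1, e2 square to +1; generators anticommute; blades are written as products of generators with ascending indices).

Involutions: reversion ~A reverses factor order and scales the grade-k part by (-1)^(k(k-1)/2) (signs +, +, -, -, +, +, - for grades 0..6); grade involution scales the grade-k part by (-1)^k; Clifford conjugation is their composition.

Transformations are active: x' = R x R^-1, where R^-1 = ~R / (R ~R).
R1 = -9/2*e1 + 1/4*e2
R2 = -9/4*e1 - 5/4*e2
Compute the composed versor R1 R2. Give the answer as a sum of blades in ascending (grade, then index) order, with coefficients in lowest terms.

Distribute over the terms of R1 (each basis-blade product reordered to ascending indices, repeated generators contracted through their squares):
(-9/2*e1) R2 = 81/8 + 45/8*e1 e2
(1/4*e2) R2 = -5/16 + 9/16*e1 e2
Summing the partial products and collecting blades:
Answer: 157/16 + 99/16*e1 e2


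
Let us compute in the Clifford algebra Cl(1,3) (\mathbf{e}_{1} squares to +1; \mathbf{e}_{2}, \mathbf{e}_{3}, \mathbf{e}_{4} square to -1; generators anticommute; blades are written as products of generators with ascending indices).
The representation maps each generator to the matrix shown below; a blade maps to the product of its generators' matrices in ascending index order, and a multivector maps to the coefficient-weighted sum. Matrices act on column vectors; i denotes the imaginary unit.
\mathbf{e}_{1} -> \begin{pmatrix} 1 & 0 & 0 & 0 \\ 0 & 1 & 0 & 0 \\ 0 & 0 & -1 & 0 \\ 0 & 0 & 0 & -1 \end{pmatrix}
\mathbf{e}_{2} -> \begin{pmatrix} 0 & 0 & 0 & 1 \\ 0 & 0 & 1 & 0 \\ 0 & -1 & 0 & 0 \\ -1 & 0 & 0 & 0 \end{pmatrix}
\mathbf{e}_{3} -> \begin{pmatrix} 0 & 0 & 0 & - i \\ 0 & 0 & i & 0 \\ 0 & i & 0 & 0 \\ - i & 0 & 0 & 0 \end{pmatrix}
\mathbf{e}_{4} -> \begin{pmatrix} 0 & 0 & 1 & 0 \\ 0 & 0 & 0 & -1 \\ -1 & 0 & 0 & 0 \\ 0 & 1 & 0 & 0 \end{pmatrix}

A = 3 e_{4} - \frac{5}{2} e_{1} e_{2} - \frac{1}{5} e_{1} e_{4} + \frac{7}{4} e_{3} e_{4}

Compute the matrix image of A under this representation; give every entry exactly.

Bivector images (products of the table entries): rho(e_{1} e_{2}) = rho(\mathbf{e}_{1})rho(\mathbf{e}_{2}) = \begin{pmatrix} 0 & 0 & 0 & 1 \\ 0 & 0 & 1 & 0 \\ 0 & 1 & 0 & 0 \\ 1 & 0 & 0 & 0 \end{pmatrix}; rho(e_{1} e_{4}) = rho(\mathbf{e}_{1})rho(\mathbf{e}_{4}) = \begin{pmatrix} 0 & 0 & 1 & 0 \\ 0 & 0 & 0 & -1 \\ 1 & 0 & 0 & 0 \\ 0 & -1 & 0 & 0 \end{pmatrix}; rho(e_{3} e_{4}) = rho(\mathbf{e}_{3})rho(\mathbf{e}_{4}) = \begin{pmatrix} 0 & - i & 0 & 0 \\ - i & 0 & 0 & 0 \\ 0 & 0 & 0 & - i \\ 0 & 0 & - i & 0 \end{pmatrix}.
M = (3)*rho(e_{4}) + (-\frac{5}{2})*rho(e_{1} e_{2}) + (-\frac{1}{5})*rho(e_{1} e_{4}) + (\frac{7}{4})*rho(e_{3} e_{4}), summed entrywise:
Answer: \begin{pmatrix} 0 & - \frac{7 i}{4} & \frac{14}{5} & - \frac{5}{2} \\ - \frac{7 i}{4} & 0 & - \frac{5}{2} & - \frac{14}{5} \\ - \frac{16}{5} & - \frac{5}{2} & 0 & - \frac{7 i}{4} \\ - \frac{5}{2} & \frac{16}{5} & - \frac{7 i}{4} & 0 \end{pmatrix}


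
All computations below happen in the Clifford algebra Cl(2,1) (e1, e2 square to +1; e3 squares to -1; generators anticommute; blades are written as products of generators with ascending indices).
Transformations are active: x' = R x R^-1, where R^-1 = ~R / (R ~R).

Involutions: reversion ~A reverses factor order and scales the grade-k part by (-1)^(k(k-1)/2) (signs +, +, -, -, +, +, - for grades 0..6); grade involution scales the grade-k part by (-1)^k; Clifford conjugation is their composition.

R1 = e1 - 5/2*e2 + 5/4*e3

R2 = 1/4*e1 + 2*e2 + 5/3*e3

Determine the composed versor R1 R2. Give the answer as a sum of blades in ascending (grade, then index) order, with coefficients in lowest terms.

Distribute over the terms of R1 (each basis-blade product reordered to ascending indices, repeated generators contracted through their squares):
(e1) R2 = 1/4 + 2*e1 e2 + 5/3*e1 e3
(-5/2*e2) R2 = -5 + 5/8*e1 e2 - 25/6*e2 e3
(5/4*e3) R2 = -25/12 - 5/16*e1 e3 - 5/2*e2 e3
Summing the partial products and collecting blades:
Answer: -41/6 + 21/8*e1 e2 + 65/48*e1 e3 - 20/3*e2 e3


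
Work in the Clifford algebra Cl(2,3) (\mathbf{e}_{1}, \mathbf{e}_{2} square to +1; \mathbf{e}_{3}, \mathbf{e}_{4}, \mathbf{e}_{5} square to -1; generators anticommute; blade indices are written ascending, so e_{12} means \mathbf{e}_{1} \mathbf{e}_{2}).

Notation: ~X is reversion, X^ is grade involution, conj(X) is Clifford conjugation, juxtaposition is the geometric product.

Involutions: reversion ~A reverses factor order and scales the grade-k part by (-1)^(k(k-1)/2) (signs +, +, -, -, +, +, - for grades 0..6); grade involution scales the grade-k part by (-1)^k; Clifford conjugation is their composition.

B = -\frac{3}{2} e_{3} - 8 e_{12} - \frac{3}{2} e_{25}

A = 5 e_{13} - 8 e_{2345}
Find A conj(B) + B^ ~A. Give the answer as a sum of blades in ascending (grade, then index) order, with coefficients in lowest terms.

first term: -\frac{15}{2} e_{1} + 40 e_{23} - 12 e_{34} + 12 e_{245} - \frac{15}{2} e_{1235} + 64 e_{1345}
second term: -\frac{15}{2} e_{1} - 40 e_{23} + 12 e_{34} - 12 e_{245} - \frac{15}{2} e_{1235} + 64 e_{1345}
Answer: -15 e_{1} - 15 e_{1235} + 128 e_{1345}


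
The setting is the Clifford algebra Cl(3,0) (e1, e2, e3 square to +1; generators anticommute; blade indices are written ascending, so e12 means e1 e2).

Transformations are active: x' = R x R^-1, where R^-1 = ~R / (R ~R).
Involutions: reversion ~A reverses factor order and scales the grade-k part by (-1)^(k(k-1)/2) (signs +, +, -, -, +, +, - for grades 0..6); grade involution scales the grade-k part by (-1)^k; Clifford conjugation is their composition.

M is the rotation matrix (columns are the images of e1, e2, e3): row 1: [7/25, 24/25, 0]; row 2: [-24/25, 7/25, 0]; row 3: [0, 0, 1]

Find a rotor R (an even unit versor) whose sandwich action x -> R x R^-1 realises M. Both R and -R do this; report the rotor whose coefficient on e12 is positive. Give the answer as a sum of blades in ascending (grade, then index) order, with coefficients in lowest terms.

Method: write R = a + b12*e12 + b13*e13 + b23*e23 with a^2 + b12^2 + b13^2 + b23^2 = 1 (so R^-1 = ~R). Expanding the columns R e_j ~R gives tr M = 4a^2 - 1 and, from the antisymmetric part, M21 - M12 = -4a*b12, M13 - M31 = 4a*b13, M32 - M23 = -4a*b23.
Here tr M = 39/25, so a^2 = (1 + tr M)/4 = 16/25 and a = ±4/5. Taking a = 4/5: M21 - M12 = -48/25, M13 - M31 = 0, M32 - M23 = 0, giving b12 = 3/5, b13 = 0, b23 = 0, i.e. R = 4/5 + 3/5*e12.
Its e12 coefficient is already positive.
Answer: 4/5 + 3/5*e12. Key observation: the double cover Spin(3) -> SO(3) sends R and -R to the same matrix (trace 39/25 here), so the stated sign of the e12 coefficient is what selects one sheet.


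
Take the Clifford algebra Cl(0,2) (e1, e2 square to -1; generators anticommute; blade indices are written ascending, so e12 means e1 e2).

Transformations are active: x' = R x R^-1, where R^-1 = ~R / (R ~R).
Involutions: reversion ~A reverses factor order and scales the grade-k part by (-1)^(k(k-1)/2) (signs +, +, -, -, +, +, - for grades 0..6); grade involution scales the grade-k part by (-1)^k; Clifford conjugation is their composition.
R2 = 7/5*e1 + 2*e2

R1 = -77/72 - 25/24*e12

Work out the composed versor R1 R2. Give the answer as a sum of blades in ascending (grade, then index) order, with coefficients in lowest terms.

Distribute over the terms of R1 (each basis-blade product reordered to ascending indices, repeated generators contracted through their squares):
(-77/72) R2 = -539/360*e1 - 77/36*e2
(-25/24*e12) R2 = 25/12*e1 - 35/24*e2
Summing the partial products and collecting blades:
Answer: 211/360*e1 - 259/72*e2


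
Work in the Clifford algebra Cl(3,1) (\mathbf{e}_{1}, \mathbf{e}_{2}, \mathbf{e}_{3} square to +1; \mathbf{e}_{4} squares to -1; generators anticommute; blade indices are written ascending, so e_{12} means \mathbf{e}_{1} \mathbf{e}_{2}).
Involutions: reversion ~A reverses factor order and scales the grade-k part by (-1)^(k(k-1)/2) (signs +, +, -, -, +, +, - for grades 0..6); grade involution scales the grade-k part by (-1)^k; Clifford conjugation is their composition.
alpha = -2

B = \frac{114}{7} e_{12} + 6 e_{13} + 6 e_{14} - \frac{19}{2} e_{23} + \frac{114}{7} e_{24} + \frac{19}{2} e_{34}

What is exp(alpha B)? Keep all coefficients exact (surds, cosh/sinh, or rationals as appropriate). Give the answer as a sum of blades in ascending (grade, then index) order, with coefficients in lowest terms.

B^2 term by term: the squares give (\frac{114}{7})^2*(e_{12})^2 + (6)^2*(e_{13})^2 + (6)^2*(e_{14})^2 + (-\frac{19}{2})^2*(e_{23})^2 + (\frac{114}{7})^2*(e_{24})^2 + (\frac{19}{2})^2*(e_{34})^2 = \frac{12996}{49}*(-1) + 36*(-1) + 36*(+1) + \frac{361}{4}*(-1) + \frac{12996}{49}*(+1) + \frac{361}{4}*(+1) = 0 (each basis 2-blade squares to minus the product of its generators' squares); cross terms between blades sharing an index anticommute and cancel; the commuting (index-disjoint) pairs give grade-4 terms 2*c*c'*(blade product), which cancel blade by blade — e_{1234}: \frac{2166}{7} - \frac{1368}{7} - 114 = 0 — confirming B is simple. So B^2 = 0.
B^2 = 0, and the exponential is exactly linear here: exp(alpha B) = 1 + alpha B (parabolic case).
Answer: 1 - \frac{228}{7} e_{12} - 12 e_{13} - 12 e_{14} + 19 e_{23} - \frac{228}{7} e_{24} - 19 e_{34}


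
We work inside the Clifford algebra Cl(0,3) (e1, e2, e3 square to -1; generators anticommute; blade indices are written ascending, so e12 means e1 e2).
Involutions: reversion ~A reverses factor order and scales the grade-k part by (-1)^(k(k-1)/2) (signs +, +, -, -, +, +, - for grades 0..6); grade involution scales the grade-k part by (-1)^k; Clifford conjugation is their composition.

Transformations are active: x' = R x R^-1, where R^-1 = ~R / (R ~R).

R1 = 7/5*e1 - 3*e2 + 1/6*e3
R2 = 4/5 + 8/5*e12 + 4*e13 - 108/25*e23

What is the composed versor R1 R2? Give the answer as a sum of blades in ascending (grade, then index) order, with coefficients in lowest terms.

Distribute over the terms of R1 (each basis-blade product reordered to ascending indices, repeated generators contracted through their squares):
(7/5*e1) R2 = 28/25*e1 - 56/25*e2 - 28/5*e3 - 756/125*e123
(-3*e2) R2 = -24/5*e1 - 12/5*e2 - 324/25*e3 + 12*e123
(1/6*e3) R2 = 2/3*e1 - 18/25*e2 + 2/15*e3 + 4/15*e123
Summing the partial products and collecting blades:
Answer: -226/75*e1 - 134/25*e2 - 1382/75*e3 + 2332/375*e123


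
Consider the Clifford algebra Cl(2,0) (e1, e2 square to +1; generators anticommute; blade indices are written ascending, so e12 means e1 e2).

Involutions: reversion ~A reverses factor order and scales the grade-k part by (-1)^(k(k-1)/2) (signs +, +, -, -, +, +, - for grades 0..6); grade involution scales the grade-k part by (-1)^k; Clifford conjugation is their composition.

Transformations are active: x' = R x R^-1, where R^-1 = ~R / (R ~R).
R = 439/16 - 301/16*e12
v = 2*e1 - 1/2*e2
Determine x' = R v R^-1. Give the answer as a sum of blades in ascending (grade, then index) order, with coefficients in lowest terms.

~R = 439/16 + 301/16*e12, and R ~R = 141661/128, so R^-1 = ~R / (141661/128).
R v = 2057/32*e1 + 765/32*e2
Answer: 19787/16666*e1 + 14044/8333*e2


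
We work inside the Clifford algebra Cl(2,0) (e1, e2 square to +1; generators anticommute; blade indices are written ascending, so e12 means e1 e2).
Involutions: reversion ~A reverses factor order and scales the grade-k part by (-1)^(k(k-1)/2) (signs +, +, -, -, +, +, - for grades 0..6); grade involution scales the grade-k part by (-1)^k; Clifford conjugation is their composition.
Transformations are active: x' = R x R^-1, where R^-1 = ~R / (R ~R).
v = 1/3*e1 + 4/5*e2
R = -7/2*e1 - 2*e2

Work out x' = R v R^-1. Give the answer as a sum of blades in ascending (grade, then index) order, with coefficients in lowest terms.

~R = -7/2*e1 - 2*e2, and R ~R = 65/4, so R^-1 = ~R / (65/4).
R v = -83/30 - 32/15*e12
Answer: 279/325*e1 - 116/975*e2


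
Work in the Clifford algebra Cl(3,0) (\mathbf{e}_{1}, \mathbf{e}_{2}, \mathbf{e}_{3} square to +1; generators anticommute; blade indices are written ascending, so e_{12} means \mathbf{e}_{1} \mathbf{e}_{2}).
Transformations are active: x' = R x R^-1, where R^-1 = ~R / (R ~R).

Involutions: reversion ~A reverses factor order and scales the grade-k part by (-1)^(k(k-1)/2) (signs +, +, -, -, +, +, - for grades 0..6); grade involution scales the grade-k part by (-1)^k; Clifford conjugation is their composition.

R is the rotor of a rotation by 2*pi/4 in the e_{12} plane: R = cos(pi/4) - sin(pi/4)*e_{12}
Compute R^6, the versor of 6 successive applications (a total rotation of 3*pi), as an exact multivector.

Rotor phase runs at HALF the rotation angle; powers of one rotor simply add phase, so after 6 steps in e_{12} the phase is 6*pi/4 = \frac{3 \pi}{2} and R^6 = cos(\frac{3 \pi}{2}) - sin(\frac{3 \pi}{2})*e_{12}.
cos(\frac{3 \pi}{2}) = 0 and sin(\frac{3 \pi}{2}) = -1, so R^6 = e_{12}. The net rotation is 1*pi (after discarding 1 full turn, each of which contributes a factor -1 to the rotor); the rotor keeps the half-angle phase exactly.
Answer: e_{12}


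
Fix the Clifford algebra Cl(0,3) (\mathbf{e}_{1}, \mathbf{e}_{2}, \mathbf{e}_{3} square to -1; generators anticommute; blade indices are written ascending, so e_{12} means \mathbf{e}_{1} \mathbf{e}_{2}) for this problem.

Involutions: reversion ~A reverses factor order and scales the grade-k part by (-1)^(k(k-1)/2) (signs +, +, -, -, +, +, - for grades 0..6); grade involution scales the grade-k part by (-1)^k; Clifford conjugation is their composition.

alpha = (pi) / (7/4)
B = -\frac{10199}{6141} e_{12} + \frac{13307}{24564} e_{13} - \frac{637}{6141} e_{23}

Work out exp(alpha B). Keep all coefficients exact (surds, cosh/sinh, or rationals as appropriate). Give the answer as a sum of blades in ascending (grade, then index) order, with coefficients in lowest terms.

B^2 term by term: the squares give (-\frac{10199}{6141})^2*(e_{12})^2 + (\frac{13307}{24564})^2*(e_{13})^2 + (-\frac{637}{6141})^2*(e_{23})^2 = \frac{104019601}{37711881}*(-1) + \frac{177076249}{603390096}*(-1) + \frac{405769}{37711881}*(-1) = -\frac{49}{16} (each basis 2-blade squares to minus the product of its generators' squares); cross terms between blades sharing an index anticommute and cancel. So B^2 = -\frac{49}{16}.
B^2 = -\frac{49}{16} — a negative square means the series sums to a rotation: l = \frac{7}{4}, alpha*l = \pi, so exp(alpha B) = cos(\pi) + (sin(\pi)/(\frac{7}{4}))*B = -1 + (0)*B.
Answer: -1


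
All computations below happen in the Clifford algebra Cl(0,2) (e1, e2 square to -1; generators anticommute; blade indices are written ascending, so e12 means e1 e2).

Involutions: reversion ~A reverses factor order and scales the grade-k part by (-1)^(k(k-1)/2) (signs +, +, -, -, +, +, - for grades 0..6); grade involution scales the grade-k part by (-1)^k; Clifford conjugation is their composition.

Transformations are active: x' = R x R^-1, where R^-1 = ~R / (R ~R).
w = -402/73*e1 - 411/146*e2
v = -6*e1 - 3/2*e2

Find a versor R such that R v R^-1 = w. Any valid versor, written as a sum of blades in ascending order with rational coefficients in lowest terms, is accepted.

Equal squares first: v^2 = w^2 = -153/4. Then v + w = -840/73*e1 - 315/73*e2 is a versor taking v to w, provided it is invertible.
Answer: -840/73*e1 - 315/73*e2


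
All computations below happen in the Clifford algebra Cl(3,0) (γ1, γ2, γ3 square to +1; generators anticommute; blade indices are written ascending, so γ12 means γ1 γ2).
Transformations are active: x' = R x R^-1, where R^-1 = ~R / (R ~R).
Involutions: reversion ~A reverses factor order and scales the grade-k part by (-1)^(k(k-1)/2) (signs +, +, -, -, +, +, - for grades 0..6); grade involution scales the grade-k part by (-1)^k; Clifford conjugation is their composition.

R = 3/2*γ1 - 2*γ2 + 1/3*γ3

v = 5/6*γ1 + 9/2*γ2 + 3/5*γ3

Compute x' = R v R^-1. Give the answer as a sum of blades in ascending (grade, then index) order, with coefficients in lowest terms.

~R = 3/2*γ1 - 2*γ2 + 1/3*γ3, and R ~R = 229/36, so R^-1 = ~R / (229/36).
R v = -151/20 + 101/12*γ12 + 28/45*γ13 - 27/10*γ23
Answer: -30187/6870*γ1 + 567/2290*γ2 - 1593/1145*γ3


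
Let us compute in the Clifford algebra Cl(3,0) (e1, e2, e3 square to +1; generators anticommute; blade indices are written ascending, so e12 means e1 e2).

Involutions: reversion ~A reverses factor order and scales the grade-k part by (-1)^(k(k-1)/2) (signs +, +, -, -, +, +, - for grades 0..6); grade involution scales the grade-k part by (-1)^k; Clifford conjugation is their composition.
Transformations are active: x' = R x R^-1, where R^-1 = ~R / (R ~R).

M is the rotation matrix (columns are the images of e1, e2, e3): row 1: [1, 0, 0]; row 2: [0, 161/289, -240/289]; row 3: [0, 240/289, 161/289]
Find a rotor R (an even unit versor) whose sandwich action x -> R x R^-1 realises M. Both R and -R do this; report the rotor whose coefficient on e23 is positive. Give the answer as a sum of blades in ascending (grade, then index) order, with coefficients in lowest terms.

Method: write R = a + b12*e12 + b13*e13 + b23*e23 with a^2 + b12^2 + b13^2 + b23^2 = 1 (so R^-1 = ~R). Expanding the columns R e_j ~R gives tr M = 4a^2 - 1 and, from the antisymmetric part, M21 - M12 = -4a*b12, M13 - M31 = 4a*b13, M32 - M23 = -4a*b23.
Here tr M = 611/289, so a^2 = (1 + tr M)/4 = 225/289 and a = ±15/17. Taking a = 15/17: M21 - M12 = 0, M13 - M31 = 0, M32 - M23 = 480/289, giving b12 = 0, b13 = 0, b23 = -8/17, i.e. R = 15/17 - 8/17*e23.
Its e23 coefficient is negative, so report the other preimage -R.
Answer: -15/17 + 8/17*e23. Why the constraint matters: R and -R act identically through the sandwich — M has trace 611/289 either way — so only the sign condition on e23 picks one of the two preimages.


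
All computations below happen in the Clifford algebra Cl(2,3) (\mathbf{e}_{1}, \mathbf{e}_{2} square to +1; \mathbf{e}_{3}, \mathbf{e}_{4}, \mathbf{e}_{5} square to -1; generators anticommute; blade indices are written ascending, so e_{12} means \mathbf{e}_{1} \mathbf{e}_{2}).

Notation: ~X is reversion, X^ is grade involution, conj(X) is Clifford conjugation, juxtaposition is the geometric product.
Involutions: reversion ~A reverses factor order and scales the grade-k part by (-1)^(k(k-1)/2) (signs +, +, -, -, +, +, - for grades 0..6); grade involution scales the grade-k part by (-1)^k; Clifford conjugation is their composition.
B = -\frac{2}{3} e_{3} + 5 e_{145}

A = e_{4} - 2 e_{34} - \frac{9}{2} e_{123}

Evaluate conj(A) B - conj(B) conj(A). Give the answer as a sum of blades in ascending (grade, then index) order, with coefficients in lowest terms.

first term: -\frac{4}{3} e_{4} - 3 e_{12} - 5 e_{15} - \frac{2}{3} e_{34} - 10 e_{135} - \frac{45}{2} e_{2345}
second term: -\frac{4}{3} e_{4} + 3 e_{12} - 5 e_{15} - \frac{2}{3} e_{34} + 10 e_{135} - \frac{45}{2} e_{2345}
Answer: -6 e_{12} - 20 e_{135}


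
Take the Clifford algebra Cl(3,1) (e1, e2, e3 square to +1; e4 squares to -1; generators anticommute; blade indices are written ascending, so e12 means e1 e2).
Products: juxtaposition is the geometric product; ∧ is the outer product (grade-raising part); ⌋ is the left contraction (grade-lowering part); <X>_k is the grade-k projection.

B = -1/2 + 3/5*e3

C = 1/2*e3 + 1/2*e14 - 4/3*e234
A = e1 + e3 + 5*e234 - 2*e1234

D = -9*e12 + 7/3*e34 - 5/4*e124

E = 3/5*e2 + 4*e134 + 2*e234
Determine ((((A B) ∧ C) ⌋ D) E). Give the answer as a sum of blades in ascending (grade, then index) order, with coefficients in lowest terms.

step 1: 3/5 - 1/2*e1 - 1/2*e3 + 3/5*e13 - 3*e24 + 6/5*e124 - 5/2*e234 + e1234
step 2: 3/10*e3 - 1/4*e13 + 3/10*e14 + 1/4*e134 + 7/10*e234 + 1/15*e1234
step 3: 3/8*e2 + 7/10*e4
step 4: 9/40 - 14/5*e13 - 7/5*e23 - 21/50*e24 + 3/4*e34 - 3/2*e1234
Answer: 9/40 - 14/5*e13 - 7/5*e23 - 21/50*e24 + 3/4*e34 - 3/2*e1234


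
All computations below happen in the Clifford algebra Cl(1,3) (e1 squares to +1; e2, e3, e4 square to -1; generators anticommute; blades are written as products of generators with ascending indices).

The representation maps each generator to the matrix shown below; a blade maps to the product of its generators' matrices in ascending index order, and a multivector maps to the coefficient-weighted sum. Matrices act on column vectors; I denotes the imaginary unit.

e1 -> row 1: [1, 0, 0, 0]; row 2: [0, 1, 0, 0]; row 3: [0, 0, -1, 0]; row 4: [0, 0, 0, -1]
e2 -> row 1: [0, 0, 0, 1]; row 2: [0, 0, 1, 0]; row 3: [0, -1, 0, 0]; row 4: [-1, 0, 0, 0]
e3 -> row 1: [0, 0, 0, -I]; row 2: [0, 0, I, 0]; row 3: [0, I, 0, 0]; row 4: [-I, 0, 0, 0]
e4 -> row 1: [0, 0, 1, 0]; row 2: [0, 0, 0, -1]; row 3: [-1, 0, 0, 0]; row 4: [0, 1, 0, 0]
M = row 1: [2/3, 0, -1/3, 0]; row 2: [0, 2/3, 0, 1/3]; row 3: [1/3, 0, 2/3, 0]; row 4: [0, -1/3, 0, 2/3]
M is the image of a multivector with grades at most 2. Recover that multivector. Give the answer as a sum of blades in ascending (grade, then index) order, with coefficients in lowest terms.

Method: the blade images are trace-orthogonal — tr(rho(e_A) rho(e_B)^-1) = 4 if A = B and 0 otherwise — and rho(e_A)^-1 = (e_A)^2 * rho(e_A) with (e_A)^2 = +1 or -1, so the coefficient of e_A in the preimage is (e_A)^2 * tr(M rho(e_A))/4.
Nonzero projections over blades of grade <= 2: 1: (1)^2 = +1, tr(M 1) = 8/3, coefficient 2/3; e4: (e4)^2 = -1, tr(M rho(e4)) = 4/3, coefficient -1/3. Every other blade of grade <= 2 projects to 0.
Answer: 2/3 - 1/3*e4


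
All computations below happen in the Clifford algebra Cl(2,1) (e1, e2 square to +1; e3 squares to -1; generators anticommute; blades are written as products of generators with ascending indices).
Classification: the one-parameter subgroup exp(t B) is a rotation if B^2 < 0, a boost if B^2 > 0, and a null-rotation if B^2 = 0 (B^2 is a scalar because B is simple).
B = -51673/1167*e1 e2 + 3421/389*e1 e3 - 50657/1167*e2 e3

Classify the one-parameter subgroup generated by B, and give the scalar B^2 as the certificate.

B^2 term by term: the squares give (-51673/1167)^2*(e1 e2)^2 + (3421/389)^2*(e1 e3)^2 + (-50657/1167)^2*(e2 e3)^2 = 2670098929/1361889*(-1) + 11703241/151321*(+1) + 2566131649/1361889*(+1) = 1 (each basis 2-blade squares to minus the product of its generators' squares); cross terms between blades sharing an index anticommute and cancel. So B^2 = 1.
Answer: boost, certificate B^2 = 1. The scalar 1 is the complete invariant here: its sign names the subgroup type.


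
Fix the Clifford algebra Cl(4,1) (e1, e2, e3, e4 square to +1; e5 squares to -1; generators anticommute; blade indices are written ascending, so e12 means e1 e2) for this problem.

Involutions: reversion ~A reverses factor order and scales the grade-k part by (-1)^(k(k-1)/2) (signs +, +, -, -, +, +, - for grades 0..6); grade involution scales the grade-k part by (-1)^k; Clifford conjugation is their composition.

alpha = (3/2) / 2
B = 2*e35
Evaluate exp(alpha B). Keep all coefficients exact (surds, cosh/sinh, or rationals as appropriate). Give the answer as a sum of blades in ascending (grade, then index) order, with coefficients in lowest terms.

B^2 = (2)^2*(e35)^2 = 4*(+1) = 4 (a basis 2-blade squares to minus the product of its generators' squares).
B^2 = 4 — a positive square means the series sums to a boost: l = 2, alpha*l = 3/2, so exp(alpha B) = cosh(3/2) + (sinh(3/2)/2)*B = cosh(3/2) + (sinh(3/2)/2)*B.
Answer: cosh(3/2) + sinh(3/2)*e35


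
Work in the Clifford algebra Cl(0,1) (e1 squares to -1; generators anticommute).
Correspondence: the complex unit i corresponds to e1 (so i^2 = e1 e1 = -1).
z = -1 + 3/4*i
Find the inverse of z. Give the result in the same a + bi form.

In blades: z = -1 + 3/4*e1.
With qbar = -1 - 3/4*e1 (scalar fixed, mapped units negated), z qbar = 25/16 (the sum of squared coefficients), so z^-1 = qbar / (25/16) = -16/25 - 12/25*e1; translating back:
Answer: -16/25 - 12/25*i


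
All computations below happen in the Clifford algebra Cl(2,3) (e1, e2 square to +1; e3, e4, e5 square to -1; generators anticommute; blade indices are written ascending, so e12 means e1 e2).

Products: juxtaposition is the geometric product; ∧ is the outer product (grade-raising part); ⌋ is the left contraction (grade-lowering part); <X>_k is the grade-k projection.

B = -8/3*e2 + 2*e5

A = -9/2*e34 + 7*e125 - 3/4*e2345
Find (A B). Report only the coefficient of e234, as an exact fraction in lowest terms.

step 1: -14*e12 + 56/3*e15 + 27/2*e234 - 11*e345
Answer: 27/2


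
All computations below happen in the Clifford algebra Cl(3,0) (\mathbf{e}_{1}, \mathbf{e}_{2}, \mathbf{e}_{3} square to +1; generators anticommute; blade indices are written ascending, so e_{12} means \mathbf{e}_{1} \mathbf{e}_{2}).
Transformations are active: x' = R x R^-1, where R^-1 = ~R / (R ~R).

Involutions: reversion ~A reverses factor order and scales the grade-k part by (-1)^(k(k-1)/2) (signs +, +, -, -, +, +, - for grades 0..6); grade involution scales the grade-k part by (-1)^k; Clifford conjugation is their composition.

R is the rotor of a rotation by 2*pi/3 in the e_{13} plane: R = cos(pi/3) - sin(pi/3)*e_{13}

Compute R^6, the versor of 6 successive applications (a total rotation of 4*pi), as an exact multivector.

Half-angle bookkeeping: 6 applications in e_{13} add up to rotor phase 6*pi/3 = 2 \pi, so R^6 = cos(2 \pi) - sin(2 \pi)*e_{13}.
cos(2 \pi) = 1 and sin(2 \pi) = 0, so R^6 = 1. The total rotation 4*pi is 2 full turns, so every vector returns to itself, yet the rotor is +1, back on the identity sheet (an even number of 2*pi turns).
Answer: 1


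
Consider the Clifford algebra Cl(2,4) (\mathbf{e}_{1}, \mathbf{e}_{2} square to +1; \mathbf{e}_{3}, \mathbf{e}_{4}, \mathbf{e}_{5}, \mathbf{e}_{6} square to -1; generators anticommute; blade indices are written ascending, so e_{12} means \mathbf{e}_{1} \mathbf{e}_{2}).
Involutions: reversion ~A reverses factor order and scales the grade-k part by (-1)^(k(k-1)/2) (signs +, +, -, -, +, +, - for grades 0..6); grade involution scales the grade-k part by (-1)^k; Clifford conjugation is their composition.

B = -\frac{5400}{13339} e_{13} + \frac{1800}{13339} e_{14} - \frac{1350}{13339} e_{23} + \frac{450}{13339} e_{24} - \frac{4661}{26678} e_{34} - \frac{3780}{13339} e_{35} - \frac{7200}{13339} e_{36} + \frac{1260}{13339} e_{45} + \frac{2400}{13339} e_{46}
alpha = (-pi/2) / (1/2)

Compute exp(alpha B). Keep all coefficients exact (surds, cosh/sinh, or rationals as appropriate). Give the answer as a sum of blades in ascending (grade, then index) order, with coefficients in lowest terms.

B^2 term by term: the squares give (-\frac{5400}{13339})^2*(e_{13})^2 + (\frac{1800}{13339})^2*(e_{14})^2 + (-\frac{1350}{13339})^2*(e_{23})^2 + (\frac{450}{13339})^2*(e_{24})^2 + (-\frac{4661}{26678})^2*(e_{34})^2 + (-\frac{3780}{13339})^2*(e_{35})^2 + (-\frac{7200}{13339})^2*(e_{36})^2 + (\frac{1260}{13339})^2*(e_{45})^2 + (\frac{2400}{13339})^2*(e_{46})^2 = \frac{29160000}{177928921}*(+1) + \frac{3240000}{177928921}*(+1) + \frac{1822500}{177928921}*(+1) + \frac{202500}{177928921}*(+1) + \frac{21724921}{711715684}*(-1) + \frac{14288400}{177928921}*(-1) + \frac{51840000}{177928921}*(-1) + \frac{1587600}{177928921}*(-1) + \frac{5760000}{177928921}*(-1) = -\frac{1}{4} (each basis 2-blade squares to minus the product of its generators' squares); cross terms between blades sharing an index anticommute and cancel; the commuting (index-disjoint) pairs give grade-4 terms 2*c*c'*(blade product), which cancel blade by blade — e_{1234}: \frac{4860000}{177928921} - \frac{4860000}{177928921} = 0; e_{1345}: -\frac{13608000}{177928921} + \frac{13608000}{177928921} = 0; e_{1346}: -\frac{25920000}{177928921} + \frac{25920000}{177928921} = 0; e_{2345}: -\frac{3402000}{177928921} + \frac{3402000}{177928921} = 0; e_{2346}: -\frac{6480000}{177928921} + \frac{6480000}{177928921} = 0; e_{3456}: \frac{18144000}{177928921} - \frac{18144000}{177928921} = 0 — confirming B is simple. So B^2 = -\frac{1}{4}.
B^2 = -\frac{1}{4} — since the square is negative, the closed form is circular: l = \frac{1}{2}, alpha*l = - \frac{\pi}{2}, so exp(alpha B) = cos(- \frac{\pi}{2}) + (sin(- \frac{\pi}{2})/(\frac{1}{2}))*B = 0 + (-2)*B.
Answer: \frac{10800}{13339} e_{13} - \frac{3600}{13339} e_{14} + \frac{2700}{13339} e_{23} - \frac{900}{13339} e_{24} + \frac{4661}{13339} e_{34} + \frac{7560}{13339} e_{35} + \frac{14400}{13339} e_{36} - \frac{2520}{13339} e_{45} - \frac{4800}{13339} e_{46}


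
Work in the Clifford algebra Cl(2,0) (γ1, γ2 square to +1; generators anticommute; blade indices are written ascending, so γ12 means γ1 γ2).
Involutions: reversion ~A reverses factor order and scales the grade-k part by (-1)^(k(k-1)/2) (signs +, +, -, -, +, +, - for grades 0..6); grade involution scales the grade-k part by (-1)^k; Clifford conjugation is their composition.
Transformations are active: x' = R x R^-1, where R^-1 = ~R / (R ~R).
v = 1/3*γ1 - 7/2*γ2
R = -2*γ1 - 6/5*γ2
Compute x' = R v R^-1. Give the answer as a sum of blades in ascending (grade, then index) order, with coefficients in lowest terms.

~R = -2*γ1 - 6/5*γ2, and R ~R = 136/25, so R^-1 = ~R / (136/25).
R v = 53/15 + 37/5*γ12
Answer: -299/102*γ1 + 33/17*γ2


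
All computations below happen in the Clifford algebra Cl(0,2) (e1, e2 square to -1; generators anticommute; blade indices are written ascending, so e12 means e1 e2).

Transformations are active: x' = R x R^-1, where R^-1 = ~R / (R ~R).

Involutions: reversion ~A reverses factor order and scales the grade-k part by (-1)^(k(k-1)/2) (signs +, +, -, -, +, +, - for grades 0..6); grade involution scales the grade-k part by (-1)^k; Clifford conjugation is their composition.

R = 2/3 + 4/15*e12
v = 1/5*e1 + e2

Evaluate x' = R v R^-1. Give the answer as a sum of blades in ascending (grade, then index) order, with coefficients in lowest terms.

~R = 2/3 - 4/15*e12, and R ~R = 116/225, so R^-1 = ~R / (116/225).
R v = -2/15*e1 + 18/25*e2
Answer: -79/145*e1 + 25/29*e2


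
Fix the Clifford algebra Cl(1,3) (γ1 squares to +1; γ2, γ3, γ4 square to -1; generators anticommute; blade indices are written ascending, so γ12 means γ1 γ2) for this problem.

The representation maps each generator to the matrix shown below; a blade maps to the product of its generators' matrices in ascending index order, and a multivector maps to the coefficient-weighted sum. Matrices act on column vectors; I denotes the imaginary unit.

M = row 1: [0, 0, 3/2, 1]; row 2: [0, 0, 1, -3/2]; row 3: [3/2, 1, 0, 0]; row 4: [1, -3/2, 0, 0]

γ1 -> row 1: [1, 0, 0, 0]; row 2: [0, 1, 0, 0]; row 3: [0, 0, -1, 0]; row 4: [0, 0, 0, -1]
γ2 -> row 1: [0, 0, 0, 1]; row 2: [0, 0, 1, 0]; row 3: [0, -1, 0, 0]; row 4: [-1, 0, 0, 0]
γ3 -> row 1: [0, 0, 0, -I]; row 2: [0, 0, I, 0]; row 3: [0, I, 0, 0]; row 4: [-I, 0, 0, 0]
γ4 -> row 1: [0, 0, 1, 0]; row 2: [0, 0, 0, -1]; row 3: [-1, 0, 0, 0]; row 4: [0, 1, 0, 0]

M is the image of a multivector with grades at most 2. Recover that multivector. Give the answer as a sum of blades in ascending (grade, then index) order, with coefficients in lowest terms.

Method: the blade images are trace-orthogonal — tr(rho(e_A) rho(e_B)^-1) = 4 if A = B and 0 otherwise — and rho(e_A)^-1 = (e_A)^2 * rho(e_A) with (e_A)^2 = +1 or -1, so the coefficient of e_A in the preimage is (e_A)^2 * tr(M rho(e_A))/4.
Nonzero projections over blades of grade <= 2: γ12: (γ12)^2 = +1, tr(M rho(γ12)) = 4, coefficient 1; γ14: (γ14)^2 = +1, tr(M rho(γ14)) = 6, coefficient 3/2. Every other blade of grade <= 2 projects to 0.
Answer: γ12 + 3/2*γ14


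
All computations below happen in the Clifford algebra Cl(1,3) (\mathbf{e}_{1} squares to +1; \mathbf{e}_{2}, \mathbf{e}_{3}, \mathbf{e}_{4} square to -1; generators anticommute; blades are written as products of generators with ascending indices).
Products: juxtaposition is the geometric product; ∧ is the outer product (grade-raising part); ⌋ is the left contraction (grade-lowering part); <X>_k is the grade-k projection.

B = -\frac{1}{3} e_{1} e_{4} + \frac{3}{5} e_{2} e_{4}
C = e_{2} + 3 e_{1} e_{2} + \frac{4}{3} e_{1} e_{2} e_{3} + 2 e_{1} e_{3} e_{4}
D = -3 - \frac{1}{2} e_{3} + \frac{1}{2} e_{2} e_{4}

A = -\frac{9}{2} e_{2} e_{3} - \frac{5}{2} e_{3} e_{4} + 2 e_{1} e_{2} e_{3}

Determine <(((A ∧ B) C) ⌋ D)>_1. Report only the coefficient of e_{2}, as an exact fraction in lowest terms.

step 1: \frac{3}{2} e_{1} e_{2} e_{3} e_{4}
step 2: 3 e_{2} + 2 e_{4} + \frac{9}{2} e_{3} e_{4} - \frac{3}{2} e_{1} e_{3} e_{4}
step 3: e_{2} - \frac{3}{2} e_{4}
step 4: e_{2} - \frac{3}{2} e_{4}
Answer: 1


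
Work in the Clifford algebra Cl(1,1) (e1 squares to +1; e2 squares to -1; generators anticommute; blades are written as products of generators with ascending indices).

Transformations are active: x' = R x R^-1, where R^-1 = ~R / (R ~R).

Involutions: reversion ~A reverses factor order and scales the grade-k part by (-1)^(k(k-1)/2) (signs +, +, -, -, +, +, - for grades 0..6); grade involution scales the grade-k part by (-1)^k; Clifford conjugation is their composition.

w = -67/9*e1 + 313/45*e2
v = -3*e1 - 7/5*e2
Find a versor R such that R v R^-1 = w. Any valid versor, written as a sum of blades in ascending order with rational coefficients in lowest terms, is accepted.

A norm check does it: q(v) = q(w) = 176/25, hence R = v + w = -94/9*e1 + 50/9*e2 realises the map — parallel part kept, (v - w)/2 negated, v carried to w.
Answer: -94/9*e1 + 50/9*e2


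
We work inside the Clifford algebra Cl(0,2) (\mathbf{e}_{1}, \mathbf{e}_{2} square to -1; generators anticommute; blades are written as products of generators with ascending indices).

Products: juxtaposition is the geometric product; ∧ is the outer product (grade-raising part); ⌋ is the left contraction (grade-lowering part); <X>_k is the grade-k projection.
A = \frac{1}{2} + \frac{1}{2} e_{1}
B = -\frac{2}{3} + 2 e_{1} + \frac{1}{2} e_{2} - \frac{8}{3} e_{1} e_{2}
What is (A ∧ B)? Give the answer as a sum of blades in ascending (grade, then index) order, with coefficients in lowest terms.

step 1: -\frac{1}{3} + \frac{2}{3} e_{1} + \frac{1}{4} e_{2} - \frac{13}{12} e_{1} e_{2}
Answer: -\frac{1}{3} + \frac{2}{3} e_{1} + \frac{1}{4} e_{2} - \frac{13}{12} e_{1} e_{2}


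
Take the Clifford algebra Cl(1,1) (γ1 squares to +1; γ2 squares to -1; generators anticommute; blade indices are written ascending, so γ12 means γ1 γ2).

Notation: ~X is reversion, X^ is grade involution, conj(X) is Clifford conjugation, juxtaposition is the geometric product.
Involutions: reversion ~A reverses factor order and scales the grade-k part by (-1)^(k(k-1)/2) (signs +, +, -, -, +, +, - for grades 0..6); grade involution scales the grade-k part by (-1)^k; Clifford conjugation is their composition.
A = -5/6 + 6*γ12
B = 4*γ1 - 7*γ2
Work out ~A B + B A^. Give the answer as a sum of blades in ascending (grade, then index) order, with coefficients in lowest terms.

first term: -136/3*γ1 + 179/6*γ2
second term: -136/3*γ1 + 179/6*γ2
Answer: -272/3*γ1 + 179/3*γ2
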